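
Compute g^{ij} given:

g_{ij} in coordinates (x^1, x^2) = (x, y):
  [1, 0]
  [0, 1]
The metric is diagonal, so g^{ij} is diagonal with entries 1/g_{ii}: diag(1, 1).
g^{ij}:
  [1, 0]
  [0, 1]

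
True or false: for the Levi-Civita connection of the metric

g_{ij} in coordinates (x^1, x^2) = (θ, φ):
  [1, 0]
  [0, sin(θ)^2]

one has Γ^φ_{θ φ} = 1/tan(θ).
Γ^φ_{θ φ} = (1/2) g^{φφ} (∂_θ g_{φφ} + ∂_φ g_{φθ} - ∂_φ g_{θφ}) = (1/2)(1/sin(θ)^2)((sin(2*θ)) + (0) - (0)) = 1/tan(θ)
This equals the proposed value 1/tan(θ).
True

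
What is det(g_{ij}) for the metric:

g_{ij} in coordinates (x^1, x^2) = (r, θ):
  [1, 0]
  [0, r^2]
For a 2×2 metric: det(g) = g_{11}·g_{22} - g_{12}·g_{21}
= (1)·(r^2) - (0)·(0)
= r^2 - 0
det(g) = r^2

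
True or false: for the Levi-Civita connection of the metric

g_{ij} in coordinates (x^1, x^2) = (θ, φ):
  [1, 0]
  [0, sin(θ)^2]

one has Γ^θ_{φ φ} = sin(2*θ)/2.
Γ^θ_{φ φ} = (1/2) g^{θθ} (∂_φ g_{θφ} + ∂_φ g_{θφ} - ∂_θ g_{φφ}) = (1/2)(1)((0) + (0) - (sin(2*θ))) = -sin(2*θ)/2
This differs from the proposed value sin(2*θ)/2.
False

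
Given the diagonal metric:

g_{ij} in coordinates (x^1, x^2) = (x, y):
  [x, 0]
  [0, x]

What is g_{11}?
With x^1 = x, x^2 = y, g_{11} = g_{xx} is the row-1, column-1 entry of the matrix.
g_{11} = x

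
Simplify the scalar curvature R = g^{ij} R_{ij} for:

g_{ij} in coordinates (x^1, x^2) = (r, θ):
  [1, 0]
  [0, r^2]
Non-zero Christoffel symbols (Γ^k_{ij} = Γ^k_{ji}):
Γ^r_{θ θ} = -r
Γ^θ_{r θ} = 1/r
Ricci tensor (R_{ij} = R^k_{ikj}): R_{rr} = 0, R_{rθ} = 0, R_{θθ} = 0
Inverse metric: g^{rr} = 1, g^{θθ} = 1/r^2
R = g^{ij} R_{ij} = (1)(0) + (1/r^2)(0) = 0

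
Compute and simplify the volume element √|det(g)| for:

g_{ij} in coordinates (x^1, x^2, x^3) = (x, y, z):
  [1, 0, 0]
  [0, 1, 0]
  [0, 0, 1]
det(g) = 1
√|det(g)| = 1
Volume element: dV = 1 dx dy dz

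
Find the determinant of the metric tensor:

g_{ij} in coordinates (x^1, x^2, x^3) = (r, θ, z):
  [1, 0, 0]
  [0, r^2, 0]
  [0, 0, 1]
Diagonal metric: det(g) = g_{11}·g_{22}·g_{33}
= (1)·(r^2)·(1)
det(g) = r^2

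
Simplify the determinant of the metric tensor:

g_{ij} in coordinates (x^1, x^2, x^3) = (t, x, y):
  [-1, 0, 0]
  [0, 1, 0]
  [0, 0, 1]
Diagonal metric: det(g) = g_{11}·g_{22}·g_{33}
= (-1)·(1)·(1)
det(g) = -1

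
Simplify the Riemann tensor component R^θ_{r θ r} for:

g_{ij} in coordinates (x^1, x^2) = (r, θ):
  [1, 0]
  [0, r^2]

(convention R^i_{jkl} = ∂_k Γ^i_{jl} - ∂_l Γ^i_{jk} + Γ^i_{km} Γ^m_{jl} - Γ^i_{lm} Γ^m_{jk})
Non-zero Christoffel symbols (Γ^k_{ij} = Γ^k_{ji}):
Γ^r_{θ θ} = -r
Γ^θ_{r θ} = 1/r
R^θ_{r θ r} = ∂_θ Γ^θ_{r r} - ∂_r Γ^θ_{r θ} + Γ^θ_{θ m} Γ^m_{r r} - Γ^θ_{r m} Γ^m_{r θ}
  = (0) - (-1/r^2) + (0) - (1/r^2) = 0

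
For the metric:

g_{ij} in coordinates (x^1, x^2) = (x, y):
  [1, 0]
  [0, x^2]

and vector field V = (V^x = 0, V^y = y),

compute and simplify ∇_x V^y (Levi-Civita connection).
Non-zero Christoffel symbols:
Γ^x_{y y} = -x
Γ^y_{x y} = 1/x
∇_x V^y = ∂_x V^y + Γ^y_{x j} V^j
  = (0) + (0)(0) + (1/x)(y)
  = y/x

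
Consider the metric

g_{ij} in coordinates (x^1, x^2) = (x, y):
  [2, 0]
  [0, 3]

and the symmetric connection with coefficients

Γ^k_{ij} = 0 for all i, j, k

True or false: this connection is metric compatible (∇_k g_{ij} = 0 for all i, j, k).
Using ∇_k g_{ij} = ∂_k g_{ij} - Γ^m_{ki} g_{mj} - Γ^m_{kj} g_{im}:
e.g. ∇_x g_{xy} = (0) - (0) - (0) = 0
Every component ∇_k g_{ij} vanishes: the connection is metric compatible.
True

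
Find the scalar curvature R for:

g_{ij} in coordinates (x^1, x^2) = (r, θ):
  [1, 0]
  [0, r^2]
Non-zero Christoffel symbols (Γ^k_{ij} = Γ^k_{ji}):
Γ^r_{θ θ} = -r
Γ^θ_{r θ} = 1/r
Ricci tensor (R_{ij} = R^k_{ikj}): R_{rr} = 0, R_{rθ} = 0, R_{θθ} = 0
Inverse metric: g^{rr} = 1, g^{θθ} = 1/r^2
R = g^{ij} R_{ij} = (1)(0) + (1/r^2)(0) = 0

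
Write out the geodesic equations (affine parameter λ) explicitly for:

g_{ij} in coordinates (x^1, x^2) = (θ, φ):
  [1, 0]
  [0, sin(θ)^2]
Geodesic equation: d^2x^k/dλ^2 + Γ^k_{ij} (dx^i/dλ)(dx^j/dλ) = 0.
Non-zero Christoffel symbols:
Γ^θ_{φ φ} = -sin(2*θ)/2
Γ^φ_{θ φ} = 1/tan(θ)
Substituting (the symmetric pair Γ^k_{ij}, Γ^k_{ji} combines into a factor 2):
d^2θ/dλ^2 - (sin(2*θ)/2) (dφ/dλ)^2 = 0
d^2φ/dλ^2 + (2/tan(θ)) (dθ/dλ)(dφ/dλ) = 0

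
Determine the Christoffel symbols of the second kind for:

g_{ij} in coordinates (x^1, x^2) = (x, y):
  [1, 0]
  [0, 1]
Using Γ^k_{ij} = (1/2) g^{km} (∂_i g_{mj} + ∂_j g_{mi} - ∂_m g_{ij}); the metric is diagonal, so only the m = k term contributes.
Every metric component is constant, so all ∂_m g_{ij} = 0 and every Christoffel symbol vanishes.
All Christoffel symbols are zero.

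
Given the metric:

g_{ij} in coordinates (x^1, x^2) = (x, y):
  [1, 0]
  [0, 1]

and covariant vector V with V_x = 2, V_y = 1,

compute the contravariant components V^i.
Inverse metric (diagonal): g^{xx} = 1, g^{yy} = 1
V^i = g^{ij} V_j:
V^x = (1)(2) + (0)(1) = 2
V^y = (0)(2) + (1)(1) = 1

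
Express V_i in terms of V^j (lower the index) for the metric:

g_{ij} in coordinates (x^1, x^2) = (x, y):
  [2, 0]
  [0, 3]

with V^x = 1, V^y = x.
V_i = g_{ij} V^j:
V_x = (2)(1) + (0)(x) = 2
V_y = (0)(1) + (3)(x) = 3*x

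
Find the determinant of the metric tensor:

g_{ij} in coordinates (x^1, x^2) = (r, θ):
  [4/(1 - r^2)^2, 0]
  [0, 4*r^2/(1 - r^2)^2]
For a 2×2 metric: det(g) = g_{11}·g_{22} - g_{12}·g_{21}
= (4/(1 - r^2)^2)·(4*r^2/(1 - r^2)^2) - (0)·(0)
= 16*r^2/(1 - r^2)^4 - 0
det(g) = 16*r^2/(1 - r^2)^4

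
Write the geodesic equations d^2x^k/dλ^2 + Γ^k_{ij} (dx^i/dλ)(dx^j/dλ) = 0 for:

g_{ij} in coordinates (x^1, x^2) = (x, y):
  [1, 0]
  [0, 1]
Geodesic equation: d^2x^k/dλ^2 + Γ^k_{ij} (dx^i/dλ)(dx^j/dλ) = 0.
All Christoffel symbols vanish, so the geodesics are straight lines:
d^2x/dλ^2 = 0
d^2y/dλ^2 = 0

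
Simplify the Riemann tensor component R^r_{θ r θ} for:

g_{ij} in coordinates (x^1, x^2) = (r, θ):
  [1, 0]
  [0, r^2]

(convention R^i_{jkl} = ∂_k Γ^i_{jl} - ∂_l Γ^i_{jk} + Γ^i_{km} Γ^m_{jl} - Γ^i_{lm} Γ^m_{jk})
Non-zero Christoffel symbols (Γ^k_{ij} = Γ^k_{ji}):
Γ^r_{θ θ} = -r
Γ^θ_{r θ} = 1/r
R^r_{θ r θ} = ∂_r Γ^r_{θ θ} - ∂_θ Γ^r_{θ r} + Γ^r_{r m} Γ^m_{θ θ} - Γ^r_{θ m} Γ^m_{θ r}
  = (-1) - (0) + (0) - (-1) = 0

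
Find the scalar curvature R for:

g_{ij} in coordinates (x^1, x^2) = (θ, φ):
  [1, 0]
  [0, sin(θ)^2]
Non-zero Christoffel symbols (Γ^k_{ij} = Γ^k_{ji}):
Γ^θ_{φ φ} = -sin(2*θ)/2
Γ^φ_{θ φ} = 1/tan(θ)
Ricci tensor (R_{ij} = R^k_{ikj}): R_{θθ} = 1, R_{θφ} = 0, R_{φφ} = sin(θ)^2
Inverse metric: g^{θθ} = 1, g^{φφ} = 1/sin(θ)^2
R = g^{ij} R_{ij} = (1)(1) + (1/sin(θ)^2)(sin(θ)^2) = 2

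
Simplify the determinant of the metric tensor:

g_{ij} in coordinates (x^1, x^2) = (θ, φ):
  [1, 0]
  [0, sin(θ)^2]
For a 2×2 metric: det(g) = g_{11}·g_{22} - g_{12}·g_{21}
= (1)·(sin(θ)^2) - (0)·(0)
= sin(θ)^2 - 0
det(g) = sin(θ)^2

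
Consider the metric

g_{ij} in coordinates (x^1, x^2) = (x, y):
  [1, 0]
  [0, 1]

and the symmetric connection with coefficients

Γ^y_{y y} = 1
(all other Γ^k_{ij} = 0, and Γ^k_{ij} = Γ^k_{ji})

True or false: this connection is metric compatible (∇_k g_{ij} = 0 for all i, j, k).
Using ∇_k g_{ij} = ∂_k g_{ij} - Γ^m_{ki} g_{mj} - Γ^m_{kj} g_{im}:
∇_y g_{yy} = (0) - (1) - (1) = -2 ≠ 0
So the connection is not metric compatible (it is not the Levi-Civita connection).
False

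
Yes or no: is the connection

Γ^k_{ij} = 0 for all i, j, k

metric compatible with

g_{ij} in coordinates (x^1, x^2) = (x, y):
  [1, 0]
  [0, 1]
Using ∇_k g_{ij} = ∂_k g_{ij} - Γ^m_{ki} g_{mj} - Γ^m_{kj} g_{im}:
e.g. ∇_y g_{yy} = (0) - (0) - (0) = 0
Every component ∇_k g_{ij} vanishes: the connection is metric compatible.
Yes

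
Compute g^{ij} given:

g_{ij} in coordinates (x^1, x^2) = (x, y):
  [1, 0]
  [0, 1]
The metric is diagonal, so g^{ij} is diagonal with entries 1/g_{ii}: diag(1, 1).
g^{ij}:
  [1, 0]
  [0, 1]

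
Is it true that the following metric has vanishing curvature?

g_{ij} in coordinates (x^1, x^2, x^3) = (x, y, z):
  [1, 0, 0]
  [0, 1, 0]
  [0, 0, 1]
All metric components are constant, so every Christoffel symbol vanishes and R^i_{jkl} = 0.
Yes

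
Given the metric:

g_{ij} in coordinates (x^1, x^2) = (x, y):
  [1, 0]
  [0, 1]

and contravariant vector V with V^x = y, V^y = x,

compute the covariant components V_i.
V_i = g_{ij} V^j:
V_x = (1)(y) + (0)(x) = y
V_y = (0)(y) + (1)(x) = x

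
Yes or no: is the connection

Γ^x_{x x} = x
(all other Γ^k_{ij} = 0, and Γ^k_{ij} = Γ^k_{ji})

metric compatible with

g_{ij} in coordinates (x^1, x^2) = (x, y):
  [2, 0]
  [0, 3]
Using ∇_k g_{ij} = ∂_k g_{ij} - Γ^m_{ki} g_{mj} - Γ^m_{kj} g_{im}:
∇_x g_{xx} = (0) - (2*x) - (2*x) = -4*x ≠ 0
So the connection is not metric compatible (it is not the Levi-Civita connection).
No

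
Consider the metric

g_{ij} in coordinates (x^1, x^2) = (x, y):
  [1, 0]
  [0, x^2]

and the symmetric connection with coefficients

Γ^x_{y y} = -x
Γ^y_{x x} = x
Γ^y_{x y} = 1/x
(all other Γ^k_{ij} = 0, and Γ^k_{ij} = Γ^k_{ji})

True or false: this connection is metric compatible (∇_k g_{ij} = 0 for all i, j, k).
Using ∇_k g_{ij} = ∂_k g_{ij} - Γ^m_{ki} g_{mj} - Γ^m_{kj} g_{im}:
∇_x g_{xy} = (0) - (x^3) - (0) = -x^3 ≠ 0
So the connection is not metric compatible (it is not the Levi-Civita connection).
False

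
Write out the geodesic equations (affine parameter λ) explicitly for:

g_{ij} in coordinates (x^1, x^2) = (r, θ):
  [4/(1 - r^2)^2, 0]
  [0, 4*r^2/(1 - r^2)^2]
Geodesic equation: d^2x^k/dλ^2 + Γ^k_{ij} (dx^i/dλ)(dx^j/dλ) = 0.
Non-zero Christoffel symbols:
Γ^r_{r r} = 2*r/(1 - r^2)
Γ^r_{θ θ} = (r^3 + r)/(r^2 - 1)
Γ^θ_{r θ} = (-r^2 - 1)/(r^3 - r)
Substituting (the symmetric pair Γ^k_{ij}, Γ^k_{ji} combines into a factor 2):
d^2r/dλ^2 + (2*r/(1 - r^2)) (dr/dλ)^2 + ((r^3 + r)/(r^2 - 1)) (dθ/dλ)^2 = 0
d^2θ/dλ^2 + ((-2*r^2 - 2)/(r^3 - r)) (dr/dλ)(dθ/dλ) = 0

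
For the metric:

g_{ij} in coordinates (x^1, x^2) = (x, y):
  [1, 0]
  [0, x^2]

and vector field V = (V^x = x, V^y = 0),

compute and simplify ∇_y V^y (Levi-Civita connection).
Non-zero Christoffel symbols:
Γ^x_{y y} = -x
Γ^y_{x y} = 1/x
∇_y V^y = ∂_y V^y + Γ^y_{y j} V^j
  = (0) + (1/x)(x) + (0)(0)
  = 1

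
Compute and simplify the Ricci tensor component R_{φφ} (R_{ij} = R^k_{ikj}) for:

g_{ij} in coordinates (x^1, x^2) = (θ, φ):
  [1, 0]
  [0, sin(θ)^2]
Non-zero Christoffel symbols (Γ^k_{ij} = Γ^k_{ji}):
Γ^θ_{φ φ} = -sin(2*θ)/2
Γ^φ_{θ φ} = 1/tan(θ)
R^θ_{φ θ φ} = ∂_θ Γ^θ_{φ φ} - ∂_φ Γ^θ_{φ θ} + Γ^θ_{θ m} Γ^m_{φ φ} - Γ^θ_{φ m} Γ^m_{φ θ}
  = (-cos(2*θ)) - (0) + (0) - (-cos(θ)^2) = sin(θ)^2
R^φ_{φ φ φ} = 0 (a repeated index in an antisymmetric pair)
R_{φφ} = R^θ_{φ θ φ} + R^φ_{φ φ φ} = (sin(θ)^2) + (0) = sin(θ)^2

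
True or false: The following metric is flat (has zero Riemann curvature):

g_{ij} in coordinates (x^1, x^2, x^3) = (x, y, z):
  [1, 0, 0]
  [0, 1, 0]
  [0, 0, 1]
All metric components are constant, so every Christoffel symbol vanishes and R^i_{jkl} = 0.
True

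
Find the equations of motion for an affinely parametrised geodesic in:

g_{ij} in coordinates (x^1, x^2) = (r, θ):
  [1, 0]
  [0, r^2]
Geodesic equation: d^2x^k/dλ^2 + Γ^k_{ij} (dx^i/dλ)(dx^j/dλ) = 0.
Non-zero Christoffel symbols:
Γ^r_{θ θ} = -r
Γ^θ_{r θ} = 1/r
Substituting (the symmetric pair Γ^k_{ij}, Γ^k_{ji} combines into a factor 2):
d^2r/dλ^2 - r (dθ/dλ)^2 = 0
d^2θ/dλ^2 + (2/r) (dr/dλ)(dθ/dλ) = 0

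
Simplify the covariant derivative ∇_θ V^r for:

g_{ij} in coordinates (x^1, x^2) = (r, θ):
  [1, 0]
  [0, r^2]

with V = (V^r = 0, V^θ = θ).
Non-zero Christoffel symbols:
Γ^r_{θ θ} = -r
Γ^θ_{r θ} = 1/r
∇_θ V^r = ∂_θ V^r + Γ^r_{θ j} V^j
  = (0) + (0)(0) + (-r)(θ)
  = -r*θ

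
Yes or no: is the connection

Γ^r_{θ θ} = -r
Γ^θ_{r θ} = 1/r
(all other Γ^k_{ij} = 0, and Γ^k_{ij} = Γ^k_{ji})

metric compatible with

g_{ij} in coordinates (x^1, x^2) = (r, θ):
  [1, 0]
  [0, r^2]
Using ∇_k g_{ij} = ∂_k g_{ij} - Γ^m_{ki} g_{mj} - Γ^m_{kj} g_{im}:
e.g. ∇_r g_{θθ} = (2*r) - (r) - (r) = 0
Every component ∇_k g_{ij} vanishes: the connection is metric compatible.
Yes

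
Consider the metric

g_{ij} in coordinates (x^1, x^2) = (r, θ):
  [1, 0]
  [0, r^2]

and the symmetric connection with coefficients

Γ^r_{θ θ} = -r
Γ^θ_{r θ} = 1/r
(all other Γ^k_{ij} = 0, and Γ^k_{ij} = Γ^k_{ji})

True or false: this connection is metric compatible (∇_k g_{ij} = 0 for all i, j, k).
Using ∇_k g_{ij} = ∂_k g_{ij} - Γ^m_{ki} g_{mj} - Γ^m_{kj} g_{im}:
e.g. ∇_r g_{θθ} = (2*r) - (r) - (r) = 0
Every component ∇_k g_{ij} vanishes: the connection is metric compatible.
True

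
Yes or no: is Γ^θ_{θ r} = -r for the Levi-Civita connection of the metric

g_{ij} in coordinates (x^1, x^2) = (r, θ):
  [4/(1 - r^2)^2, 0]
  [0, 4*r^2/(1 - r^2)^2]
Γ^θ_{θ r} = (1/2) g^{θθ} (∂_θ g_{θr} + ∂_r g_{θθ} - ∂_θ g_{θr}) = (1/2)((1 - r^2)^2/(4*r^2))((0) + (-8*(r^3 + r)/(r^2 - 1)^3) - (0)) = (-r^2 - 1)/(r^3 - r)
This differs from the proposed value -r.
No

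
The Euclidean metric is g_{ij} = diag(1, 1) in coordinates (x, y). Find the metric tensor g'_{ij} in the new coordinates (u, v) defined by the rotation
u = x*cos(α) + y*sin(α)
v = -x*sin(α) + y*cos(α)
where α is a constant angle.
Invert the transformation: x = u*cos(α) - v*sin(α), y = u*sin(α) + v*cos(α)
g'_{ij} = (∂x^k/∂x'^i)(∂x^l/∂x'^j) g_{kl}; with g_{kl} = δ_{kl} this is Σ_k (∂x^k/∂x'^i)(∂x^k/∂x'^j).
Jacobian: ∂x/∂u = cos(α), ∂x/∂v = -sin(α), ∂y/∂u = sin(α), ∂y/∂v = cos(α)
g'_{uu} = (cos(α))(cos(α)) + (sin(α))(sin(α)) = 1
g'_{uv} = (cos(α))(-sin(α)) + (sin(α))(cos(α)) = 0
g'_{vv} = (-sin(α))(-sin(α)) + (cos(α))(cos(α)) = 1
g'_{ij} = diag(1, 1)
The Euclidean metric is invariant under rotations.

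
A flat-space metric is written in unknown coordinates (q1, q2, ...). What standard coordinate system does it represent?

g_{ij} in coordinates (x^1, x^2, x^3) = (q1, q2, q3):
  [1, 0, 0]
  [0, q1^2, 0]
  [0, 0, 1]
The line element ds^2 = dq1^2 + q1^2 dq2^2 + dq3^2 is dr^2 + r^2 dθ^2 + dz^2 with q1 = r, q2 = θ, q3 = z.
cylindrical coordinates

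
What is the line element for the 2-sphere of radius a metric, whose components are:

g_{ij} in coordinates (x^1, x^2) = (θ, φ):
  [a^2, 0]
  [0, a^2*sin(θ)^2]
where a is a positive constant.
ds^2 = g_{ij} dx^i dx^j; only the non-zero components contribute.
ds^2 = a^2 dθ^2 + a^2*sin(θ)^2 dφ^2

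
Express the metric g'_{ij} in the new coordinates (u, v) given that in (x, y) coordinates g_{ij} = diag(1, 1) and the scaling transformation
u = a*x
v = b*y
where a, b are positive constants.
Invert the transformation: x = u/a, y = v/b
g'_{ij} = (∂x^k/∂x'^i)(∂x^l/∂x'^j) g_{kl}; with g_{kl} = δ_{kl} this is Σ_k (∂x^k/∂x'^i)(∂x^k/∂x'^j).
Jacobian: ∂x/∂u = 1/a, ∂x/∂v = 0, ∂y/∂u = 0, ∂y/∂v = 1/b
g'_{uu} = (1/a)(1/a) + (0)(0) = 1/a^2
g'_{uv} = (1/a)(0) + (0)(1/b) = 0
g'_{vv} = (0)(0) + (1/b)(1/b) = 1/b^2
g'_{ij} = diag(1/a^2, 1/b^2)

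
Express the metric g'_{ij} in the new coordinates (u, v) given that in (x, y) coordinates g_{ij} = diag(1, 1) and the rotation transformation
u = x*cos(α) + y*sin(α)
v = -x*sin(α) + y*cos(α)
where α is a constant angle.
Invert the transformation: x = u*cos(α) - v*sin(α), y = u*sin(α) + v*cos(α)
g'_{ij} = (∂x^k/∂x'^i)(∂x^l/∂x'^j) g_{kl}; with g_{kl} = δ_{kl} this is Σ_k (∂x^k/∂x'^i)(∂x^k/∂x'^j).
Jacobian: ∂x/∂u = cos(α), ∂x/∂v = -sin(α), ∂y/∂u = sin(α), ∂y/∂v = cos(α)
g'_{uu} = (cos(α))(cos(α)) + (sin(α))(sin(α)) = 1
g'_{uv} = (cos(α))(-sin(α)) + (sin(α))(cos(α)) = 0
g'_{vv} = (-sin(α))(-sin(α)) + (cos(α))(cos(α)) = 1
g'_{ij} = diag(1, 1)
The Euclidean metric is invariant under rotations.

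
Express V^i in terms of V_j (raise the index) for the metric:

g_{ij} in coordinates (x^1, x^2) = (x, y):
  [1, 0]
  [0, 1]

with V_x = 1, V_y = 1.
Inverse metric (diagonal): g^{xx} = 1, g^{yy} = 1
V^i = g^{ij} V_j:
V^x = (1)(1) + (0)(1) = 1
V^y = (0)(1) + (1)(1) = 1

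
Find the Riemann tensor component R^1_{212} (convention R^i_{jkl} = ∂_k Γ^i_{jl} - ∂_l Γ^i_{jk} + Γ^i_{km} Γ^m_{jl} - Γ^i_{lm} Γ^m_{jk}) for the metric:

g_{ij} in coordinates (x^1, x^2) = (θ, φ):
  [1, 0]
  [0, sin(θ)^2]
Non-zero Christoffel symbols (Γ^k_{ij} = Γ^k_{ji}):
Γ^θ_{φ φ} = -sin(2*θ)/2
Γ^φ_{θ φ} = 1/tan(θ)
R^θ_{φ θ φ} = ∂_θ Γ^θ_{φ φ} - ∂_φ Γ^θ_{φ θ} + Γ^θ_{θ m} Γ^m_{φ φ} - Γ^θ_{φ m} Γ^m_{φ θ}
  = (-cos(2*θ)) - (0) + (0) - (-cos(θ)^2) = sin(θ)^2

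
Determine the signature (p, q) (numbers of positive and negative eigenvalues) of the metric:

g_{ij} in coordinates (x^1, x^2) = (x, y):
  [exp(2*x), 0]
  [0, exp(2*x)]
The metric is diagonal, so its eigenvalues are the diagonal entries: exp(2*x), exp(2*x) (at a generic point, where coordinate-dependent entries are positive).
2 positive, 0 negative.
(2, 0) - Riemannian (positive definite)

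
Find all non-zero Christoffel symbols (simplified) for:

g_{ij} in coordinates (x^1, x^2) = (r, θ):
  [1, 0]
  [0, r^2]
Using Γ^k_{ij} = (1/2) g^{km} (∂_i g_{mj} + ∂_j g_{mi} - ∂_m g_{ij}); the metric is diagonal, so only the m = k term contributes.
Non-zero symbols (using the symmetry Γ^k_{ij} = Γ^k_{ji}):
Γ^r_{θ θ} = (1/2) g^{rr} (∂_θ g_{rθ} + ∂_θ g_{rθ} - ∂_r g_{θθ}) = (1/2)(1)((0) + (0) - (2*r)) = -r
Γ^θ_{r θ} = (1/2) g^{θθ} (∂_r g_{θθ} + ∂_θ g_{θr} - ∂_θ g_{rθ}) = (1/2)(1/r^2)((2*r) + (0) - (0)) = 1/r
All other Christoffel symbols are zero.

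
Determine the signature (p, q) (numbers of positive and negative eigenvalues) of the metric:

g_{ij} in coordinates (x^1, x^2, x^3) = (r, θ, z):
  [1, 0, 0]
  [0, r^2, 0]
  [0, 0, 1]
The metric is diagonal, so its eigenvalues are the diagonal entries: 1, r^2, 1 (at a generic point, where coordinate-dependent entries are positive).
3 positive, 0 negative.
(3, 0) - Riemannian (positive definite)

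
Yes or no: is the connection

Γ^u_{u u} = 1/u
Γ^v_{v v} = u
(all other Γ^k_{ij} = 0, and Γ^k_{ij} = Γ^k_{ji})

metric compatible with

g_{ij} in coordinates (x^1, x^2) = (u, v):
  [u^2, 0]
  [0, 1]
Using ∇_k g_{ij} = ∂_k g_{ij} - Γ^m_{ki} g_{mj} - Γ^m_{kj} g_{im}:
∇_v g_{vv} = (0) - (u) - (u) = -2*u ≠ 0
So the connection is not metric compatible (it is not the Levi-Civita connection).
No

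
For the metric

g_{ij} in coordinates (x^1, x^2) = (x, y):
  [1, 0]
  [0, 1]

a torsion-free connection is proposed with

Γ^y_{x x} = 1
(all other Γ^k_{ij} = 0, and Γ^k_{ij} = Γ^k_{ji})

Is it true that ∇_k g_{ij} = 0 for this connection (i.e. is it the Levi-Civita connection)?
Using ∇_k g_{ij} = ∂_k g_{ij} - Γ^m_{ki} g_{mj} - Γ^m_{kj} g_{im}:
∇_x g_{xy} = (0) - (1) - (0) = -1 ≠ 0
So the connection is not metric compatible (it is not the Levi-Civita connection).
No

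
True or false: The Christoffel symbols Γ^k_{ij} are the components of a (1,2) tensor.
Under a change of coordinates Γ picks up an inhomogeneous term ∂²x/∂x'∂x'; e.g. Γ = 0 in Cartesian coordinates but Γ^r_{θθ} = -r in polar coordinates on the same flat plane.
False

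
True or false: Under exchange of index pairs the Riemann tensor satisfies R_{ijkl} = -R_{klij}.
The pair-exchange symmetry has a plus sign: R_{ijkl} = +R_{klij}.
False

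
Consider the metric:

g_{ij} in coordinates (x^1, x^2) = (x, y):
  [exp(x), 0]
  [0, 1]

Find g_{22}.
With x^1 = x, x^2 = y, g_{22} = g_{yy} is the row-2, column-2 entry of the matrix.
g_{22} = 1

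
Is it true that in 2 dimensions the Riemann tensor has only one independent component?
The number of independent components is n^2(n^2-1)/12 = 4·3/12 = 1 for n = 2 (e.g. R_{1212}).
Yes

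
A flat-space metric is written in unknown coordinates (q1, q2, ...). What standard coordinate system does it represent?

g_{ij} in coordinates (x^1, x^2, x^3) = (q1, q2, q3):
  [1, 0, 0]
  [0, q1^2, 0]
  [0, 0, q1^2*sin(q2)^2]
The line element ds^2 = dq1^2 + q1^2 dq2^2 + q1^2 sin(q2)^2 dq3^2 is dr^2 + r^2 dθ^2 + r^2 sin(θ)^2 dφ^2 with q1 = r, q2 = θ, q3 = φ.
spherical coordinates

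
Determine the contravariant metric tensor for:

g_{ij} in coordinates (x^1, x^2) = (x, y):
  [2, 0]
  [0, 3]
The metric is diagonal, so g^{ij} is diagonal with entries 1/g_{ii}: diag(1/2, 1/3).
g^{ij}:
  [1/2, 0]
  [0, 1/3]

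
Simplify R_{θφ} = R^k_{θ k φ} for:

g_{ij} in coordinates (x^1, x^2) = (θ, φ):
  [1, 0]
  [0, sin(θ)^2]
Non-zero Christoffel symbols (Γ^k_{ij} = Γ^k_{ji}):
Γ^θ_{φ φ} = -sin(2*θ)/2
Γ^φ_{θ φ} = 1/tan(θ)
R^θ_{θ θ φ} = 0 (a repeated index in an antisymmetric pair)
R^φ_{θ φ φ} = 0 (a repeated index in an antisymmetric pair)
R_{θφ} = R^θ_{θ θ φ} + R^φ_{θ φ φ} = (0) + (0) = 0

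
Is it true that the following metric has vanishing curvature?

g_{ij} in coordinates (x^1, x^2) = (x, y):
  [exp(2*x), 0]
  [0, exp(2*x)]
Non-zero Christoffel symbols:
Γ^x_{x x} = 1
Γ^x_{y y} = -1
Γ^y_{x y} = 1
Ricci tensor: R_{xx} = 0, R_{xy} = 0, R_{yy} = 0
All R_{ij} vanish; in 2 dimensions the Riemann tensor is fully determined by the Ricci tensor, so R^i_{jkl} = 0: the metric is flat (curvilinear coordinates on flat space).
Yes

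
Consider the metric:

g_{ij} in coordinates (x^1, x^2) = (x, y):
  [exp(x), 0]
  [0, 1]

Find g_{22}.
With x^1 = x, x^2 = y, g_{22} = g_{yy} is the row-2, column-2 entry of the matrix.
g_{22} = 1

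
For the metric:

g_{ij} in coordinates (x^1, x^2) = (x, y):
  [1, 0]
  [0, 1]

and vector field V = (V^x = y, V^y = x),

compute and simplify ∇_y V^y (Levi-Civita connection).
All Christoffel symbols are zero.
∇_y V^y = ∂_y V^y + Γ^y_{y j} V^j
  = (0) + (0)(y) + (0)(x)
  = 0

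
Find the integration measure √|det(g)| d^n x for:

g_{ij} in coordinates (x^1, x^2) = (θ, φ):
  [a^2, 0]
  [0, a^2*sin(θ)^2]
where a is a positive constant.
det(g) = a^4*sin(θ)^2
√|det(g)| = a^2*sin(θ) (taking 0 < θ < π so that |sin(θ)| = sin(θ))
Volume element: dV = a^2*sin(θ) dθ dφ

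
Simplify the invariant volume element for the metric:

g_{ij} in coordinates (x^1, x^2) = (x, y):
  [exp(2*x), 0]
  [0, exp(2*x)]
det(g) = exp(4*x)
√|det(g)| = exp(2*x)
Volume element: dV = exp(2*x) dx dy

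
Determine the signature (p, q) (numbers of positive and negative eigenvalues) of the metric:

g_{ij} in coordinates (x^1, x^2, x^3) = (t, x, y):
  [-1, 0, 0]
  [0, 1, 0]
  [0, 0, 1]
The metric is diagonal, so its eigenvalues are the diagonal entries: -1, 1, 1 (at a generic point, where coordinate-dependent entries are positive).
2 positive, 1 negative.
(2, 1) - Lorentzian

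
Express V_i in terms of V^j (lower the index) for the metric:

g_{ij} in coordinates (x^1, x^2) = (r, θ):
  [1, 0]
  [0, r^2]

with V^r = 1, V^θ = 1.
V_i = g_{ij} V^j:
V_r = (1)(1) + (0)(1) = 1
V_θ = (0)(1) + (r^2)(1) = r^2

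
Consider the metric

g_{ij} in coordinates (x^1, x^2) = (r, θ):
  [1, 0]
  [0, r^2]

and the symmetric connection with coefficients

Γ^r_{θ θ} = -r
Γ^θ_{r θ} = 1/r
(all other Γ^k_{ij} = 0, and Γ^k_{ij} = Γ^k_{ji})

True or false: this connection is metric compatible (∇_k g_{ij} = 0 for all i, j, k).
Using ∇_k g_{ij} = ∂_k g_{ij} - Γ^m_{ki} g_{mj} - Γ^m_{kj} g_{im}:
e.g. ∇_r g_{θθ} = (2*r) - (r) - (r) = 0
Every component ∇_k g_{ij} vanishes: the connection is metric compatible.
True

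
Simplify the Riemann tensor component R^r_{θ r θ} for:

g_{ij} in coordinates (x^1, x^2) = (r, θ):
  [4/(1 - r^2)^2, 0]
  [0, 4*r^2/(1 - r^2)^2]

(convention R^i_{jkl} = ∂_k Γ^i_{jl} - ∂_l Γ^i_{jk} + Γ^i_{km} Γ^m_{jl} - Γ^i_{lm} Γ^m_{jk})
Non-zero Christoffel symbols (Γ^k_{ij} = Γ^k_{ji}):
Γ^r_{r r} = 2*r/(1 - r^2)
Γ^r_{θ θ} = (r^3 + r)/(r^2 - 1)
Γ^θ_{r θ} = (-r^2 - 1)/(r^3 - r)
R^r_{θ r θ} = ∂_r Γ^r_{θ θ} - ∂_θ Γ^r_{θ r} + Γ^r_{r m} Γ^m_{θ θ} - Γ^r_{θ m} Γ^m_{θ r}
  = ((r^4 - 4*r^2 - 1)/(r^2 - 1)^2) - (0) + (-2*r^2*(r^2 + 1)/(r^2 - 1)^2) - (-(r^2 + 1)^2/(r^2 - 1)^2) = -4*r^2/(r^2 - 1)^2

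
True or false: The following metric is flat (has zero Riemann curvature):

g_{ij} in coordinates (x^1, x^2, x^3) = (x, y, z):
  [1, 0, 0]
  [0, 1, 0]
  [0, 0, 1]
All metric components are constant, so every Christoffel symbol vanishes and R^i_{jkl} = 0.
True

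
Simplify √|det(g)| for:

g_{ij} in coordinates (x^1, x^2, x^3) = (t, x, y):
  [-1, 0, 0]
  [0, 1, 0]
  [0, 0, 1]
det(g) = -1
√|det(g)| = 1
Volume element: dV = 1 dt dx dy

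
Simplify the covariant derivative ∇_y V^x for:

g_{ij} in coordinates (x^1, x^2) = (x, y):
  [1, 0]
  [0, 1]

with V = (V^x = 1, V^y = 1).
All Christoffel symbols are zero.
∇_y V^x = ∂_y V^x + Γ^x_{y j} V^j
  = (0) + (0)(1) + (0)(1)
  = 0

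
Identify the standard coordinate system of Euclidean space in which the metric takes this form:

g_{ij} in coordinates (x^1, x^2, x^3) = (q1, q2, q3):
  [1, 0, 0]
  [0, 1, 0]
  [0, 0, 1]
All components are constant and the metric is the identity, i.e. orthonormal rectilinear coordinates.
Cartesian (3D) coordinates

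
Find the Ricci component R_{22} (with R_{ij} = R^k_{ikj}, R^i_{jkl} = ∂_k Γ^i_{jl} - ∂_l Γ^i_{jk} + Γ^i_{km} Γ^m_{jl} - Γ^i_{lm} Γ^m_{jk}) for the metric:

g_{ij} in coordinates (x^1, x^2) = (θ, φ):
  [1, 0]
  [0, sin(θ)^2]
Non-zero Christoffel symbols (Γ^k_{ij} = Γ^k_{ji}):
Γ^θ_{φ φ} = -sin(2*θ)/2
Γ^φ_{θ φ} = 1/tan(θ)
R^θ_{φ θ φ} = ∂_θ Γ^θ_{φ φ} - ∂_φ Γ^θ_{φ θ} + Γ^θ_{θ m} Γ^m_{φ φ} - Γ^θ_{φ m} Γ^m_{φ θ}
  = (-cos(2*θ)) - (0) + (0) - (-cos(θ)^2) = sin(θ)^2
R^φ_{φ φ φ} = 0 (a repeated index in an antisymmetric pair)
R_{φφ} = R^θ_{φ θ φ} + R^φ_{φ φ φ} = (sin(θ)^2) + (0) = sin(θ)^2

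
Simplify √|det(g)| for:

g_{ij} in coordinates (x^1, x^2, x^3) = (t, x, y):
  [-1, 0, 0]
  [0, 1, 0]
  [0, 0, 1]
det(g) = -1
√|det(g)| = 1
Volume element: dV = 1 dt dx dy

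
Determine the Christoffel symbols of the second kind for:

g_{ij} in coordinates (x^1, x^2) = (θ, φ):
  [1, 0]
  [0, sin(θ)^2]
Using Γ^k_{ij} = (1/2) g^{km} (∂_i g_{mj} + ∂_j g_{mi} - ∂_m g_{ij}); the metric is diagonal, so only the m = k term contributes.
Non-zero symbols (using the symmetry Γ^k_{ij} = Γ^k_{ji}):
Γ^θ_{φ φ} = (1/2) g^{θθ} (∂_φ g_{θφ} + ∂_φ g_{θφ} - ∂_θ g_{φφ}) = (1/2)(1)((0) + (0) - (sin(2*θ))) = -sin(2*θ)/2
Γ^φ_{θ φ} = (1/2) g^{φφ} (∂_θ g_{φφ} + ∂_φ g_{φθ} - ∂_φ g_{θφ}) = (1/2)(1/sin(θ)^2)((sin(2*θ)) + (0) - (0)) = 1/tan(θ)
All other Christoffel symbols are zero.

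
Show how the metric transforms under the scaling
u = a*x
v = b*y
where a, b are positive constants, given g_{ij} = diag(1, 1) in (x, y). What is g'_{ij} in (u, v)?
Invert the transformation: x = u/a, y = v/b
g'_{ij} = (∂x^k/∂x'^i)(∂x^l/∂x'^j) g_{kl}; with g_{kl} = δ_{kl} this is Σ_k (∂x^k/∂x'^i)(∂x^k/∂x'^j).
Jacobian: ∂x/∂u = 1/a, ∂x/∂v = 0, ∂y/∂u = 0, ∂y/∂v = 1/b
g'_{uu} = (1/a)(1/a) + (0)(0) = 1/a^2
g'_{uv} = (1/a)(0) + (0)(1/b) = 0
g'_{vv} = (0)(0) + (1/b)(1/b) = 1/b^2
g'_{ij} = diag(1/a^2, 1/b^2)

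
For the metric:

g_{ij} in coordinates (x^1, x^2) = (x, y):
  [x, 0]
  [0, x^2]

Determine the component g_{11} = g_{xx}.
With x^1 = x, x^2 = y, g_{11} = g_{xx} is the row-1, column-1 entry of the matrix.
g_{11} = x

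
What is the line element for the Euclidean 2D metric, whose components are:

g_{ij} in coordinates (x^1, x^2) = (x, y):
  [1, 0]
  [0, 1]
ds^2 = g_{ij} dx^i dx^j; only the non-zero components contribute.
ds^2 = dx^2 + dy^2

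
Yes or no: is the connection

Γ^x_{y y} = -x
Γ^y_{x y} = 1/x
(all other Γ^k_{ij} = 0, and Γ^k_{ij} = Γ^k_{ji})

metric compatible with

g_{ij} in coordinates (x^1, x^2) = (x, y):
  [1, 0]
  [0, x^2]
Using ∇_k g_{ij} = ∂_k g_{ij} - Γ^m_{ki} g_{mj} - Γ^m_{kj} g_{im}:
e.g. ∇_x g_{yy} = (2*x) - (x) - (x) = 0
Every component ∇_k g_{ij} vanishes: the connection is metric compatible.
Yes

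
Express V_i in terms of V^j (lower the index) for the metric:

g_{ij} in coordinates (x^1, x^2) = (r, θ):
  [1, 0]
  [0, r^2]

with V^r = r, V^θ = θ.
V_i = g_{ij} V^j:
V_r = (1)(r) + (0)(θ) = r
V_θ = (0)(r) + (r^2)(θ) = r^2*θ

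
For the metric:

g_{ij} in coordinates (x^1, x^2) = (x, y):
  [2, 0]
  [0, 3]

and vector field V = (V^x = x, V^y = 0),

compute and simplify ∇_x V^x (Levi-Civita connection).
All Christoffel symbols are zero.
∇_x V^x = ∂_x V^x + Γ^x_{x j} V^j
  = (1) + (0)(x) + (0)(0)
  = 1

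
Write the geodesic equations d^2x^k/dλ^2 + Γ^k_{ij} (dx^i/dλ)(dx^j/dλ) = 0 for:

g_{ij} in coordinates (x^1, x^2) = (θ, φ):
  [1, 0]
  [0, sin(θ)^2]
Geodesic equation: d^2x^k/dλ^2 + Γ^k_{ij} (dx^i/dλ)(dx^j/dλ) = 0.
Non-zero Christoffel symbols:
Γ^θ_{φ φ} = -sin(2*θ)/2
Γ^φ_{θ φ} = 1/tan(θ)
Substituting (the symmetric pair Γ^k_{ij}, Γ^k_{ji} combines into a factor 2):
d^2θ/dλ^2 - (sin(2*θ)/2) (dφ/dλ)^2 = 0
d^2φ/dλ^2 + (2/tan(θ)) (dθ/dλ)(dφ/dλ) = 0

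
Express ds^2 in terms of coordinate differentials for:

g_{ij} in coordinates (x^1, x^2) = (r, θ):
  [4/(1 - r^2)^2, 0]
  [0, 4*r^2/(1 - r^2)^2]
ds^2 = g_{ij} dx^i dx^j; only the non-zero components contribute.
ds^2 = (4/(1 - r^2)^2) dr^2 + (4*r^2/(1 - r^2)^2) dθ^2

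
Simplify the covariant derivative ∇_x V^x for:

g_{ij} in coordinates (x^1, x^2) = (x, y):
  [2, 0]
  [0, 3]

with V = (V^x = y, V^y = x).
All Christoffel symbols are zero.
∇_x V^x = ∂_x V^x + Γ^x_{x j} V^j
  = (0) + (0)(y) + (0)(x)
  = 0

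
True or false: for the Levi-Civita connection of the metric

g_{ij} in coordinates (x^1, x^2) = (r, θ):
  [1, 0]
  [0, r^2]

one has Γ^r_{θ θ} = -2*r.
Γ^r_{θ θ} = (1/2) g^{rr} (∂_θ g_{rθ} + ∂_θ g_{rθ} - ∂_r g_{θθ}) = (1/2)(1)((0) + (0) - (2*r)) = -r
This differs from the proposed value -2*r.
False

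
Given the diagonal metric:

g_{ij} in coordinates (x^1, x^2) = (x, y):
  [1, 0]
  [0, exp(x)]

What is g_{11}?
With x^1 = x, x^2 = y, g_{11} = g_{xx} is the row-1, column-1 entry of the matrix.
g_{11} = 1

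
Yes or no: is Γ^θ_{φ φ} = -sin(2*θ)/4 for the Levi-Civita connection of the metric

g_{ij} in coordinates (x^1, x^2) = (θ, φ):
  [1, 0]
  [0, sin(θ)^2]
Γ^θ_{φ φ} = (1/2) g^{θθ} (∂_φ g_{θφ} + ∂_φ g_{θφ} - ∂_θ g_{φφ}) = (1/2)(1)((0) + (0) - (sin(2*θ))) = -sin(2*θ)/2
This differs from the proposed value -sin(2*θ)/4.
No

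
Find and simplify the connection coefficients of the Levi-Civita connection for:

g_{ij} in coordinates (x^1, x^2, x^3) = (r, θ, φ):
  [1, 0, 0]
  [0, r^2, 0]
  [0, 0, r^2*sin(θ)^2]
Using Γ^k_{ij} = (1/2) g^{km} (∂_i g_{mj} + ∂_j g_{mi} - ∂_m g_{ij}); the metric is diagonal, so only the m = k term contributes.
Non-zero symbols (using the symmetry Γ^k_{ij} = Γ^k_{ji}):
Γ^r_{θ θ} = (1/2) g^{rr} (∂_θ g_{rθ} + ∂_θ g_{rθ} - ∂_r g_{θθ}) = (1/2)(1)((0) + (0) - (2*r)) = -r
Γ^r_{φ φ} = (1/2) g^{rr} (∂_φ g_{rφ} + ∂_φ g_{rφ} - ∂_r g_{φφ}) = (1/2)(1)((0) + (0) - (2*r*sin(θ)^2)) = -r*sin(θ)^2
Γ^θ_{r θ} = (1/2) g^{θθ} (∂_r g_{θθ} + ∂_θ g_{θr} - ∂_θ g_{rθ}) = (1/2)(1/r^2)((2*r) + (0) - (0)) = 1/r
Γ^θ_{φ φ} = (1/2) g^{θθ} (∂_φ g_{θφ} + ∂_φ g_{θφ} - ∂_θ g_{φφ}) = (1/2)(1/r^2)((0) + (0) - (r^2*sin(2*θ))) = -sin(2*θ)/2
Γ^φ_{r φ} = (1/2) g^{φφ} (∂_r g_{φφ} + ∂_φ g_{φr} - ∂_φ g_{rφ}) = (1/2)(1/(r^2*sin(θ)^2))((2*r*sin(θ)^2) + (0) - (0)) = 1/r
Γ^φ_{θ φ} = (1/2) g^{φφ} (∂_θ g_{φφ} + ∂_φ g_{φθ} - ∂_φ g_{θφ}) = (1/2)(1/(r^2*sin(θ)^2))((r^2*sin(2*θ)) + (0) - (0)) = 1/tan(θ)
All other Christoffel symbols are zero.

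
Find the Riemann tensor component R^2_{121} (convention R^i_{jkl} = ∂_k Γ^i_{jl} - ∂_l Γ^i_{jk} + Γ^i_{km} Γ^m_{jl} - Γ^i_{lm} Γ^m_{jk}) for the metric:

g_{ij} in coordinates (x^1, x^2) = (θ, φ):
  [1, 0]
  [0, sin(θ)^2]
Non-zero Christoffel symbols (Γ^k_{ij} = Γ^k_{ji}):
Γ^θ_{φ φ} = -sin(2*θ)/2
Γ^φ_{θ φ} = 1/tan(θ)
R^φ_{θ φ θ} = ∂_φ Γ^φ_{θ θ} - ∂_θ Γ^φ_{θ φ} + Γ^φ_{φ m} Γ^m_{θ θ} - Γ^φ_{θ m} Γ^m_{θ φ}
  = (0) - (-1/sin(θ)^2) + (0) - (1/tan(θ)^2) = 1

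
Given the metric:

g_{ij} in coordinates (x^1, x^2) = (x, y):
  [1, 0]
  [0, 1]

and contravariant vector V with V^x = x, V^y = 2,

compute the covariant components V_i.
V_i = g_{ij} V^j:
V_x = (1)(x) + (0)(2) = x
V_y = (0)(x) + (1)(2) = 2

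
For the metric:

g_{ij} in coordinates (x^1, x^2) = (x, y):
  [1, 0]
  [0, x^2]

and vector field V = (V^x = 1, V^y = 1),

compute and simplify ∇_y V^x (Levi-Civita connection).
Non-zero Christoffel symbols:
Γ^x_{y y} = -x
Γ^y_{x y} = 1/x
∇_y V^x = ∂_y V^x + Γ^x_{y j} V^j
  = (0) + (0)(1) + (-x)(1)
  = -x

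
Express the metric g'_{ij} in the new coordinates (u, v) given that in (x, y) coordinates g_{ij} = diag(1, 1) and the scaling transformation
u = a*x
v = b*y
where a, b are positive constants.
Invert the transformation: x = u/a, y = v/b
g'_{ij} = (∂x^k/∂x'^i)(∂x^l/∂x'^j) g_{kl}; with g_{kl} = δ_{kl} this is Σ_k (∂x^k/∂x'^i)(∂x^k/∂x'^j).
Jacobian: ∂x/∂u = 1/a, ∂x/∂v = 0, ∂y/∂u = 0, ∂y/∂v = 1/b
g'_{uu} = (1/a)(1/a) + (0)(0) = 1/a^2
g'_{uv} = (1/a)(0) + (0)(1/b) = 0
g'_{vv} = (0)(0) + (1/b)(1/b) = 1/b^2
g'_{ij} = diag(1/a^2, 1/b^2)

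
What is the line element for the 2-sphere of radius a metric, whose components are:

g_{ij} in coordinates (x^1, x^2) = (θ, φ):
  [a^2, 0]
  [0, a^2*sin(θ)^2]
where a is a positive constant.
ds^2 = g_{ij} dx^i dx^j; only the non-zero components contribute.
ds^2 = a^2 dθ^2 + a^2*sin(θ)^2 dφ^2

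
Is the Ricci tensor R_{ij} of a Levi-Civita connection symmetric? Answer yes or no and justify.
R_{ij} = R^k_{ikj}; the pair symmetry R_{kilj} = R_{ljki} gives R_{ij} = R_{ji}.
Yes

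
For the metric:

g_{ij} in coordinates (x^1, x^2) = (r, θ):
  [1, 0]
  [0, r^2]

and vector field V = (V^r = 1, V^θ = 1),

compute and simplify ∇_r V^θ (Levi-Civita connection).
Non-zero Christoffel symbols:
Γ^r_{θ θ} = -r
Γ^θ_{r θ} = 1/r
∇_r V^θ = ∂_r V^θ + Γ^θ_{r j} V^j
  = (0) + (0)(1) + (1/r)(1)
  = 1/r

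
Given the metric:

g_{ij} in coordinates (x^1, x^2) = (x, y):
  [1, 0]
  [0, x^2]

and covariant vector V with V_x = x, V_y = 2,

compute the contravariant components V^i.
Inverse metric (diagonal): g^{xx} = 1, g^{yy} = 1/x^2
V^i = g^{ij} V_j:
V^x = (1)(x) + (0)(2) = x
V^y = (0)(x) + (1/x^2)(2) = 2/x^2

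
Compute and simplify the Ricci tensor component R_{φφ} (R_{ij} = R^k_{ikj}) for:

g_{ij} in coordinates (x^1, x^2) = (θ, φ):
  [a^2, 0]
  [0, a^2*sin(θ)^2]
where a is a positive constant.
Non-zero Christoffel symbols (Γ^k_{ij} = Γ^k_{ji}):
Γ^θ_{φ φ} = -sin(2*θ)/2
Γ^φ_{θ φ} = 1/tan(θ)
R^θ_{φ θ φ} = ∂_θ Γ^θ_{φ φ} - ∂_φ Γ^θ_{φ θ} + Γ^θ_{θ m} Γ^m_{φ φ} - Γ^θ_{φ m} Γ^m_{φ θ}
  = (-cos(2*θ)) - (0) + (0) - (-cos(θ)^2) = sin(θ)^2
R^φ_{φ φ φ} = 0 (a repeated index in an antisymmetric pair)
R_{φφ} = R^θ_{φ θ φ} + R^φ_{φ φ φ} = (sin(θ)^2) + (0) = sin(θ)^2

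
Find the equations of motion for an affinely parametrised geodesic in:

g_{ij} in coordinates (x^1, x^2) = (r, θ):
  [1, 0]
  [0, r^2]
Geodesic equation: d^2x^k/dλ^2 + Γ^k_{ij} (dx^i/dλ)(dx^j/dλ) = 0.
Non-zero Christoffel symbols:
Γ^r_{θ θ} = -r
Γ^θ_{r θ} = 1/r
Substituting (the symmetric pair Γ^k_{ij}, Γ^k_{ji} combines into a factor 2):
d^2r/dλ^2 - r (dθ/dλ)^2 = 0
d^2θ/dλ^2 + (2/r) (dr/dλ)(dθ/dλ) = 0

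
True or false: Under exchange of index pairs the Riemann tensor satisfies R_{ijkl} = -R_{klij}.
The pair-exchange symmetry has a plus sign: R_{ijkl} = +R_{klij}.
False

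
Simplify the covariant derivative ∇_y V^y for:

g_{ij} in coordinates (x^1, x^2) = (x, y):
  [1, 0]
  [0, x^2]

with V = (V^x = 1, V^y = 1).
Non-zero Christoffel symbols:
Γ^x_{y y} = -x
Γ^y_{x y} = 1/x
∇_y V^y = ∂_y V^y + Γ^y_{y j} V^j
  = (0) + (1/x)(1) + (0)(1)
  = 1/x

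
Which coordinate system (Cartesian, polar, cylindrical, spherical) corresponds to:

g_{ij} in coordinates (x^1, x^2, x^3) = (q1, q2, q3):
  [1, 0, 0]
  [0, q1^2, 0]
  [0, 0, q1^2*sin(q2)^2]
The line element ds^2 = dq1^2 + q1^2 dq2^2 + q1^2 sin(q2)^2 dq3^2 is dr^2 + r^2 dθ^2 + r^2 sin(θ)^2 dφ^2 with q1 = r, q2 = θ, q3 = φ.
spherical coordinates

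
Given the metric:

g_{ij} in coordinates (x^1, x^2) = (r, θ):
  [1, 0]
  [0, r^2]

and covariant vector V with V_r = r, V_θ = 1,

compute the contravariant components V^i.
Inverse metric (diagonal): g^{rr} = 1, g^{θθ} = 1/r^2
V^i = g^{ij} V_j:
V^r = (1)(r) + (0)(1) = r
V^θ = (0)(r) + (1/r^2)(1) = 1/r^2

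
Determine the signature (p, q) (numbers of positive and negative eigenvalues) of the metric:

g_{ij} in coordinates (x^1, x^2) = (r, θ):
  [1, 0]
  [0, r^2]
The metric is diagonal, so its eigenvalues are the diagonal entries: 1, r^2 (at a generic point, where coordinate-dependent entries are positive).
2 positive, 0 negative.
(2, 0) - Riemannian (positive definite)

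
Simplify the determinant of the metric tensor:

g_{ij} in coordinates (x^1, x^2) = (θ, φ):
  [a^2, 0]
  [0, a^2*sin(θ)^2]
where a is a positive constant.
For a 2×2 metric: det(g) = g_{11}·g_{22} - g_{12}·g_{21}
= (a^2)·(a^2*sin(θ)^2) - (0)·(0)
= a^4*sin(θ)^2 - 0
det(g) = a^4*sin(θ)^2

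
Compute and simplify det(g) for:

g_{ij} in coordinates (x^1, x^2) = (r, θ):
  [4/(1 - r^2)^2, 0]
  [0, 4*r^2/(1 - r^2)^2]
For a 2×2 metric: det(g) = g_{11}·g_{22} - g_{12}·g_{21}
= (4/(1 - r^2)^2)·(4*r^2/(1 - r^2)^2) - (0)·(0)
= 16*r^2/(1 - r^2)^4 - 0
det(g) = 16*r^2/(1 - r^2)^4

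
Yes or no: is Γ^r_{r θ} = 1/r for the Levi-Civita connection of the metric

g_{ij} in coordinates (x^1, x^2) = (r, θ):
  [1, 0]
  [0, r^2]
Γ^r_{r θ} = (1/2) g^{rr} (∂_r g_{rθ} + ∂_θ g_{rr} - ∂_r g_{rθ}) = (1/2)(1)((0) + (0) - (0)) = 0
This differs from the proposed value 1/r.
No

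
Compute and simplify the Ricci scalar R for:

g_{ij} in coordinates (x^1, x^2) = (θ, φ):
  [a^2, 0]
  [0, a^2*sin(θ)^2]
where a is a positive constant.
Non-zero Christoffel symbols (Γ^k_{ij} = Γ^k_{ji}):
Γ^θ_{φ φ} = -sin(2*θ)/2
Γ^φ_{θ φ} = 1/tan(θ)
Ricci tensor (R_{ij} = R^k_{ikj}): R_{θθ} = 1, R_{θφ} = 0, R_{φφ} = sin(θ)^2
Inverse metric: g^{θθ} = 1/a^2, g^{φφ} = 1/(a^2*sin(θ)^2)
R = g^{ij} R_{ij} = (1/a^2)(1) + (1/(a^2*sin(θ)^2))(sin(θ)^2) = 2/a^2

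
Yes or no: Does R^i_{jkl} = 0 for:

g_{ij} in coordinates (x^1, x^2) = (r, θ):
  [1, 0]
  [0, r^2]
Non-zero Christoffel symbols:
Γ^r_{θ θ} = -r
Γ^θ_{r θ} = 1/r
Ricci tensor: R_{rr} = 0, R_{rθ} = 0, R_{θθ} = 0
All R_{ij} vanish; in 2 dimensions the Riemann tensor is fully determined by the Ricci tensor, so R^i_{jkl} = 0: the metric is flat (curvilinear coordinates on flat space).
Yes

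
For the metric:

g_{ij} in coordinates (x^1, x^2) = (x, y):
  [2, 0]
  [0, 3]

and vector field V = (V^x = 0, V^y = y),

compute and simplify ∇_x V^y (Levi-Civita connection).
All Christoffel symbols are zero.
∇_x V^y = ∂_x V^y + Γ^y_{x j} V^j
  = (0) + (0)(0) + (0)(y)
  = 0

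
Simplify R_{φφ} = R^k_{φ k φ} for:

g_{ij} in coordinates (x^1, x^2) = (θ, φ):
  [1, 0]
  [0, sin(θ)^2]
Non-zero Christoffel symbols (Γ^k_{ij} = Γ^k_{ji}):
Γ^θ_{φ φ} = -sin(2*θ)/2
Γ^φ_{θ φ} = 1/tan(θ)
R^θ_{φ θ φ} = ∂_θ Γ^θ_{φ φ} - ∂_φ Γ^θ_{φ θ} + Γ^θ_{θ m} Γ^m_{φ φ} - Γ^θ_{φ m} Γ^m_{φ θ}
  = (-cos(2*θ)) - (0) + (0) - (-cos(θ)^2) = sin(θ)^2
R^φ_{φ φ φ} = 0 (a repeated index in an antisymmetric pair)
R_{φφ} = R^θ_{φ θ φ} + R^φ_{φ φ φ} = (sin(θ)^2) + (0) = sin(θ)^2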